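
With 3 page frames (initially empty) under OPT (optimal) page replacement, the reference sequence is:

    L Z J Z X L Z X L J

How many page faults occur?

L → fault, frames [L]
Z → fault, frames [L, Z]
J → fault, frames [L, Z, J]
Z → hit
X → fault, evict J, frames [L, Z, X]
L → hit
Z → hit
X → hit
L → hit
J → fault, evict X, frames [L, Z, J]
Page faults: 5.

5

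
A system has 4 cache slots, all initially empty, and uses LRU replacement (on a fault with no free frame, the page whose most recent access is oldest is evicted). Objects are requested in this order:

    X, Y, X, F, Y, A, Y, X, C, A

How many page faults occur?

X → fault, frames {X}
Y → fault, frames {X,Y}
X → hit
F → fault, frames {Y,X,F}
Y → hit
A → fault, frames {X,F,Y,A}
Y → hit
X → hit
C → fault, evict F, frames {A,Y,X,C}
A → hit
Page faults: 5.

5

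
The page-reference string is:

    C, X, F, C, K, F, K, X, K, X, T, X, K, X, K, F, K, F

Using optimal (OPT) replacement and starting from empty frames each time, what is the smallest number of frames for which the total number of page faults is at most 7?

f=1: 18 faults
f=2: 8 faults
f=3: 6 faults
f=4: 5 faults
f=5: 5 faults
Smallest f with faults ≤ 7 is 3.

3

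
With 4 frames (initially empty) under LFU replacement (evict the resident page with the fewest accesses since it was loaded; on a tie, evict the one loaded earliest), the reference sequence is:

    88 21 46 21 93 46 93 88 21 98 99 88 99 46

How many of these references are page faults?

88 → fault, frames (88)
21 → fault, frames (88 21)
46 → fault, frames (88 21 46)
21 → hit
93 → fault, frames (88 21 46 93)
46 → hit
93 → hit
88 → hit
21 → hit
98 → fault, evict 88, frames (21 46 93 98)
99 → fault, evict 98, frames (21 46 93 99)
88 → fault, evict 99, frames (21 46 93 88)
99 → fault, evict 88, frames (21 46 93 99)
46 → hit
Page faults: 8.

8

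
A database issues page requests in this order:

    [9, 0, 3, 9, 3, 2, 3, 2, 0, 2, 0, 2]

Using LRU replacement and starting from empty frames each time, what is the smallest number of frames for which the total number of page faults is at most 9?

2

f=1: 12 faults
f=2: 6 faults
f=3: 5 faults
f=4: 4 faults
Smallest f with faults ≤ 9 is 2.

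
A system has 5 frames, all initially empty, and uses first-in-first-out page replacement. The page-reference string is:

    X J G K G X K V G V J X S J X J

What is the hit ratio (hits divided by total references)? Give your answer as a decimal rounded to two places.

X → fault, frames [X]
J → fault, frames [X, J]
G → fault, frames [X, J, G]
K → fault, frames [X, J, G, K]
G → hit
X → hit
K → hit
V → fault, frames [X, J, G, K, V]
G → hit
V → hit
J → hit
X → hit
S → fault, evict X, frames [J, G, K, V, S]
J → hit
X → fault, evict J, frames [G, K, V, S, X]
J → fault, evict G, frames [K, V, S, X, J]
Hits: 8 of 16 references → 8/16 = 0.5000.

0.50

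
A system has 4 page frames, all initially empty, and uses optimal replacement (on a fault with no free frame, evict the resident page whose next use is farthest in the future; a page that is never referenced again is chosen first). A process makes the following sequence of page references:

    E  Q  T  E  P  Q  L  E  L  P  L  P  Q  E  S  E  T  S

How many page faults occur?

7

E: fault, frames [E]
Q: fault, frames [E, Q]
T: fault, frames [E, Q, T]
E: hit
P: fault, frames [E, Q, T, P]
Q: hit
L: fault, evict T, frames [E, Q, P, L]
E: hit
L: hit
P: hit
L: hit
P: hit
Q: hit
E: hit
S: fault, evict L, frames [E, Q, P, S]
E: hit
T: fault, evict P, frames [E, Q, S, T]
S: hit
Page faults: 7.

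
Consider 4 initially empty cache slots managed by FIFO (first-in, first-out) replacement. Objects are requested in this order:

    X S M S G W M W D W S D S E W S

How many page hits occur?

8

X: fault, frames (X)
S: fault, frames (X S)
M: fault, frames (X S M)
S: hit
G: fault, frames (X S M G)
W: fault, evict X, frames (S M G W)
M: hit
W: hit
D: fault, evict S, frames (M G W D)
W: hit
S: fault, evict M, frames (G W D S)
D: hit
S: hit
E: fault, evict G, frames (W D S E)
W: hit
S: hit
Hits: 8.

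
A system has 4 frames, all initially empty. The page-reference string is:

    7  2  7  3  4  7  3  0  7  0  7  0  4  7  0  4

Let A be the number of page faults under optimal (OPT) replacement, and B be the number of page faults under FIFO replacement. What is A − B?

-1

Under OPT: F F . F F . . F . . . . . . . . → 5 faults.
Under FIFO: F F . F F . . F F . . . . . . . → 6 faults.
A − B = 5 − 6 = -1.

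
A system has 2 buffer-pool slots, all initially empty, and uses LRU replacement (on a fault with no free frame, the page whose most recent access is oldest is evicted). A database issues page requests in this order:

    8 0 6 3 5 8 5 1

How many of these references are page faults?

8: miss, frames [8]
0: miss, frames [8, 0]
6: miss, evict 8, frames [0, 6]
3: miss, evict 0, frames [6, 3]
5: miss, evict 6, frames [3, 5]
8: miss, evict 3, frames [5, 8]
5: hit
1: miss, evict 8, frames [5, 1]
Page faults: 7.

7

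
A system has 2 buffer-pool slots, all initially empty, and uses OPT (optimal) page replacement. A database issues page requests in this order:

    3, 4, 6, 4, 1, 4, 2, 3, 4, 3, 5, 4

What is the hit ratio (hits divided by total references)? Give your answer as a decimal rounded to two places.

3 -> fault, frames {3}
4 -> fault, frames {3,4}
6 -> fault, evict 3, frames {4,6}
4 -> hit
1 -> fault, evict 6, frames {4,1}
4 -> hit
2 -> fault, evict 1, frames {4,2}
3 -> fault, evict 2, frames {4,3}
4 -> hit
3 -> hit
5 -> fault, evict 3, frames {4,5}
4 -> hit
Hits: 5 of 12 references → 5/12 = 0.4167.

0.42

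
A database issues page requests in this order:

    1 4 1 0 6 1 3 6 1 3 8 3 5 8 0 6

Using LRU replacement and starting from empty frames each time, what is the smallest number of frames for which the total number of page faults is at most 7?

f=1: 16 faults
f=2: 14 faults
f=3: 9 faults
f=4: 9 faults
f=5: 9 faults
f=6: 7 faults
f=7: 7 faults
Smallest f with faults ≤ 7 is 6.

6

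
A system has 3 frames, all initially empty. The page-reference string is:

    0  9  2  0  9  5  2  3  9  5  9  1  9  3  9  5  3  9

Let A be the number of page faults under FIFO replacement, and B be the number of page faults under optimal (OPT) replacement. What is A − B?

Under FIFO: F F F . . F . F F . . F . . . F F F → 10 faults.
Under OPT: F F F . . F . F . . . F . . . F . . → 7 faults.
A − B = 10 − 7 = 3.

3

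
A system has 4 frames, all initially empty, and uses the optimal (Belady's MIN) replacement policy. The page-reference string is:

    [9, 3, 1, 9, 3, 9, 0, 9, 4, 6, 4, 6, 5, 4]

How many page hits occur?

7

9 -> miss, frames {9}
3 -> miss, frames {9,3}
1 -> miss, frames {9,3,1}
9 -> hit
3 -> hit
9 -> hit
0 -> miss, frames {9,3,1,0}
9 -> hit
4 -> miss, evict 0, frames {9,3,1,4}
6 -> miss, evict 1, frames {9,3,4,6}
4 -> hit
6 -> hit
5 -> miss, evict 6, frames {9,3,4,5}
4 -> hit
Hits: 7.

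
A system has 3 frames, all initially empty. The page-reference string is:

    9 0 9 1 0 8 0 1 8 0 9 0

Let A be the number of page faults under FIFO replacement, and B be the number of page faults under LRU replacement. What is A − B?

1

Under FIFO: F F . F . F . . . . F F → 6 faults.
Under LRU: F F . F . F . . . . F . → 5 faults.
A − B = 6 − 5 = 1.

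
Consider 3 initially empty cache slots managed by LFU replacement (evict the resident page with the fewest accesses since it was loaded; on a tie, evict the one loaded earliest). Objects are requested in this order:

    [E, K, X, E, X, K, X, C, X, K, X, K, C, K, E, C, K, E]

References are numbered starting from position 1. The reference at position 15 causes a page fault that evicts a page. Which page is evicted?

pos 1: E: fault, frames [E]
pos 2: K: fault, frames [E, K]
pos 3: X: fault, frames [E, K, X]
pos 4: E: hit
pos 5: X: hit
pos 6: K: hit
pos 7: X: hit
pos 8: C: fault, evict E, frames [K, X, C]
pos 9: X: hit
pos 10: K: hit
pos 11: X: hit
pos 12: K: hit
pos 13: C: hit
pos 14: K: hit
pos 15: E: fault, evict C, frames [K, X, E]
At position 15, page C is evicted.

C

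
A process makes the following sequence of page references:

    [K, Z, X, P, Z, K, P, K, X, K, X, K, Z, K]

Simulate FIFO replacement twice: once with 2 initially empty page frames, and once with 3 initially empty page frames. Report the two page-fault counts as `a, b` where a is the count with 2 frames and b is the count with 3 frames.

2 frames: F F F F F F F . F F . . F . → 10 faults.
3 frames: F F F F . F . . . . . . F . → 6 faults.
6 < 10: adding a frame reduced faults, as is typical.

10, 6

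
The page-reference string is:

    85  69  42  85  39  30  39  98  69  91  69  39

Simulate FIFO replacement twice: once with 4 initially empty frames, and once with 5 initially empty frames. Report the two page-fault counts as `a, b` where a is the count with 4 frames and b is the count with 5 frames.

9, 8

4 frames: F F F . F F . F F F . F → 9 faults.
5 frames: F F F . F F . F . F F . → 8 faults.
8 < 9: adding a frame reduced faults, as is typical.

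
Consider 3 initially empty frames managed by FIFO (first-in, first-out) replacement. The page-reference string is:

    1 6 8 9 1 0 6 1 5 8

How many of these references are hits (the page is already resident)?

1

1 -> miss, frames {1}
6 -> miss, frames {1,6}
8 -> miss, frames {1,6,8}
9 -> miss, evict 1, frames {6,8,9}
1 -> miss, evict 6, frames {8,9,1}
0 -> miss, evict 8, frames {9,1,0}
6 -> miss, evict 9, frames {1,0,6}
1 -> hit
5 -> miss, evict 1, frames {0,6,5}
8 -> miss, evict 0, frames {6,5,8}
Hits: 1.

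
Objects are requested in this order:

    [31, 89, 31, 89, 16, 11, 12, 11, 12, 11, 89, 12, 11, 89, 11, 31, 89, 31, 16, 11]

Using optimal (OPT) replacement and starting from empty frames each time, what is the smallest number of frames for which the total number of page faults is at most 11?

f=1: 20 faults
f=2: 10 faults
f=3: 7 faults
f=4: 6 faults
f=5: 5 faults
Smallest f with faults ≤ 11 is 2.

2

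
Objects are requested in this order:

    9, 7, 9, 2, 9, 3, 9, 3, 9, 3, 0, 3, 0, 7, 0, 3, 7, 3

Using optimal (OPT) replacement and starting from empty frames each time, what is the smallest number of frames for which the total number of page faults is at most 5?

3

f=1: 18 faults
f=2: 7 faults
f=3: 5 faults
f=4: 5 faults
f=5: 5 faults
Smallest f with faults ≤ 5 is 3.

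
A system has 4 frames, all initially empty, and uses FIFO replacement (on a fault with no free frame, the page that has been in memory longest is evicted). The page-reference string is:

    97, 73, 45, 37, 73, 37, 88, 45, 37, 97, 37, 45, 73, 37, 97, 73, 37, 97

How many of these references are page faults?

97 -> fault, frames {97}
73 -> fault, frames {97,73}
45 -> fault, frames {97,73,45}
37 -> fault, frames {97,73,45,37}
73 -> hit
37 -> hit
88 -> fault, evict 97, frames {73,45,37,88}
45 -> hit
37 -> hit
97 -> fault, evict 73, frames {45,37,88,97}
37 -> hit
45 -> hit
73 -> fault, evict 45, frames {37,88,97,73}
37 -> hit
97 -> hit
73 -> hit
37 -> hit
97 -> hit
Page faults: 7.

7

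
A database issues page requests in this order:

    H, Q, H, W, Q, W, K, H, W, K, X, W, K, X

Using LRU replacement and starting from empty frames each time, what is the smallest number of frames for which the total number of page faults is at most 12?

f=1: 14 faults
f=2: 12 faults
f=3: 6 faults
f=4: 5 faults
f=5: 5 faults
Smallest f with faults ≤ 12 is 2.

2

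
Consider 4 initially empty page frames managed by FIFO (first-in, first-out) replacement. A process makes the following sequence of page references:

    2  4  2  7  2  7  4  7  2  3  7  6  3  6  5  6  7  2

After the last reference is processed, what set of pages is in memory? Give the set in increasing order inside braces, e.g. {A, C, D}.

{2, 3, 5, 6}

2: fault, frames (2)
4: fault, frames (2 4)
2: hit
7: fault, frames (2 4 7)
2: hit
7: hit
4: hit
7: hit
2: hit
3: fault, frames (2 4 7 3)
7: hit
6: fault, evict 2, frames (4 7 3 6)
3: hit
6: hit
5: fault, evict 4, frames (7 3 6 5)
6: hit
7: hit
2: fault, evict 7, frames (3 6 5 2)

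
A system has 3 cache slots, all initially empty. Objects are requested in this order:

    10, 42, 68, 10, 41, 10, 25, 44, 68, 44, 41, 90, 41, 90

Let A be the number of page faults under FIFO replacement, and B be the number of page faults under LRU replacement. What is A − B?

1

Under FIFO: F F F . F F F F F . F F . . → 10 faults.
Under LRU: F F F . F . F F F . F F . . → 9 faults.
A − B = 10 − 9 = 1.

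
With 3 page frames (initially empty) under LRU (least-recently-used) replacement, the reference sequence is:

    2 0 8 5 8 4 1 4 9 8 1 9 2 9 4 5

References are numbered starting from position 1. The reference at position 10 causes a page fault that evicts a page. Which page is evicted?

pos 1: 2: fault, frames {2}
pos 2: 0: fault, frames {2,0}
pos 3: 8: fault, frames {2,0,8}
pos 4: 5: fault, evict 2, frames {0,8,5}
pos 5: 8: hit
pos 6: 4: fault, evict 0, frames {5,8,4}
pos 7: 1: fault, evict 5, frames {8,4,1}
pos 8: 4: hit
pos 9: 9: fault, evict 8, frames {1,4,9}
pos 10: 8: fault, evict 1, frames {4,9,8}
At position 10, page 1 is evicted.

1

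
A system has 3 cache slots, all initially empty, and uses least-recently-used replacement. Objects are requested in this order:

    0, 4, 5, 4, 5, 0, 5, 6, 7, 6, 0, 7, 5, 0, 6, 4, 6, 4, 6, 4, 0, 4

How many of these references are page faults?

0: miss, frames (0)
4: miss, frames (0 4)
5: miss, frames (0 4 5)
4: hit
5: hit
0: hit
5: hit
6: miss, evict 4, frames (0 5 6)
7: miss, evict 0, frames (5 6 7)
6: hit
0: miss, evict 5, frames (7 6 0)
7: hit
5: miss, evict 6, frames (0 7 5)
0: hit
6: miss, evict 7, frames (5 0 6)
4: miss, evict 5, frames (0 6 4)
6: hit
4: hit
6: hit
4: hit
0: hit
4: hit
Page faults: 9.

9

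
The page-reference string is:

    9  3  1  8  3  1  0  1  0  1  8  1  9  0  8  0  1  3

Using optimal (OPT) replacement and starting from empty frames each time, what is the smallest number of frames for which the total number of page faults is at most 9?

f=1: 18 faults
f=2: 11 faults
f=3: 8 faults
f=4: 6 faults
f=5: 5 faults
Smallest f with faults ≤ 9 is 3.

3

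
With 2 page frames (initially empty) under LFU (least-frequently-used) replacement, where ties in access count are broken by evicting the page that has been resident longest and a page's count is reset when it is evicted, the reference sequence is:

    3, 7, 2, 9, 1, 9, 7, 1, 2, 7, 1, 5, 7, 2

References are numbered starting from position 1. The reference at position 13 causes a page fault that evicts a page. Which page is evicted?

5

pos 1: 3: miss, frames {3}
pos 2: 7: miss, frames {3,7}
pos 3: 2: miss, evict 3, frames {7,2}
pos 4: 9: miss, evict 7, frames {2,9}
pos 5: 1: miss, evict 2, frames {9,1}
pos 6: 9: hit
pos 7: 7: miss, evict 1, frames {9,7}
pos 8: 1: miss, evict 7, frames {9,1}
pos 9: 2: miss, evict 1, frames {9,2}
pos 10: 7: miss, evict 2, frames {9,7}
pos 11: 1: miss, evict 7, frames {9,1}
pos 12: 5: miss, evict 1, frames {9,5}
pos 13: 7: miss, evict 5, frames {9,7}
At position 13, page 5 is evicted.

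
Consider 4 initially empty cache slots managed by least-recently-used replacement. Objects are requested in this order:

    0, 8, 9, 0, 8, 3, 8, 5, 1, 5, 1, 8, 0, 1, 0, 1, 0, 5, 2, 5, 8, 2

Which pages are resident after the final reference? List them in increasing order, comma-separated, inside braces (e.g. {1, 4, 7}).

0: fault, frames [0]
8: fault, frames [0, 8]
9: fault, frames [0, 8, 9]
0: hit
8: hit
3: fault, frames [9, 0, 8, 3]
8: hit
5: fault, evict 9, frames [0, 3, 8, 5]
1: fault, evict 0, frames [3, 8, 5, 1]
5: hit
1: hit
8: hit
0: fault, evict 3, frames [5, 1, 8, 0]
1: hit
0: hit
1: hit
0: hit
5: hit
2: fault, evict 8, frames [1, 0, 5, 2]
5: hit
8: fault, evict 1, frames [0, 2, 5, 8]
2: hit

{0, 2, 5, 8}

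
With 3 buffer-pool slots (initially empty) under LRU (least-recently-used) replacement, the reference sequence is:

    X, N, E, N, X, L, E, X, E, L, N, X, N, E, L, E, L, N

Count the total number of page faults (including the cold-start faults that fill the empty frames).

X → fault, frames (X)
N → fault, frames (X N)
E → fault, frames (X N E)
N → hit
X → hit
L → fault, evict E, frames (N X L)
E → fault, evict N, frames (X L E)
X → hit
E → hit
L → hit
N → fault, evict X, frames (E L N)
X → fault, evict E, frames (L N X)
N → hit
E → fault, evict L, frames (X N E)
L → fault, evict X, frames (N E L)
E → hit
L → hit
N → hit
Page faults: 9.

9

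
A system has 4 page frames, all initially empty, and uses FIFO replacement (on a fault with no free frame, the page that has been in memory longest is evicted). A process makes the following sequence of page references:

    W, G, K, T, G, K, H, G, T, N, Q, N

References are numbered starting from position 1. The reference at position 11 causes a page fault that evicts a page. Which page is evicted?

K

pos 1: W -> fault, frames {W}
pos 2: G -> fault, frames {W,G}
pos 3: K -> fault, frames {W,G,K}
pos 4: T -> fault, frames {W,G,K,T}
pos 5: G -> hit
pos 6: K -> hit
pos 7: H -> fault, evict W, frames {G,K,T,H}
pos 8: G -> hit
pos 9: T -> hit
pos 10: N -> fault, evict G, frames {K,T,H,N}
pos 11: Q -> fault, evict K, frames {T,H,N,Q}
At position 11, page K is evicted.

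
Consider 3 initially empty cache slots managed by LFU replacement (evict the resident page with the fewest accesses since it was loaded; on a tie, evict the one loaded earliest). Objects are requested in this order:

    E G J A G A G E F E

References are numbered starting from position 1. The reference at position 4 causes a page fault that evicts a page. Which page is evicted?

E

pos 1: E -> fault, frames (E)
pos 2: G -> fault, frames (E G)
pos 3: J -> fault, frames (E G J)
pos 4: A -> fault, evict E, frames (G J A)
At position 4, page E is evicted.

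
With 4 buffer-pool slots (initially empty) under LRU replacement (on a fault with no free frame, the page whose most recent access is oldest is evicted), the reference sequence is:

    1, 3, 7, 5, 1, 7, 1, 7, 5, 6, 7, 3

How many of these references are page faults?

1 → fault, frames {1}
3 → fault, frames {1,3}
7 → fault, frames {1,3,7}
5 → fault, frames {1,3,7,5}
1 → hit
7 → hit
1 → hit
7 → hit
5 → hit
6 → fault, evict 3, frames {1,7,5,6}
7 → hit
3 → fault, evict 1, frames {5,6,7,3}
Page faults: 6.

6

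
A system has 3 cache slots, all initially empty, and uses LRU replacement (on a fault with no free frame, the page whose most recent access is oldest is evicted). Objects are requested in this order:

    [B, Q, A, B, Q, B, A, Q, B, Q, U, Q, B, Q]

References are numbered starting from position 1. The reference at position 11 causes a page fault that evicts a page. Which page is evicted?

pos 1: B: miss, frames {B}
pos 2: Q: miss, frames {B,Q}
pos 3: A: miss, frames {B,Q,A}
pos 4: B: hit
pos 5: Q: hit
pos 6: B: hit
pos 7: A: hit
pos 8: Q: hit
pos 9: B: hit
pos 10: Q: hit
pos 11: U: miss, evict A, frames {B,Q,U}
At position 11, page A is evicted.

A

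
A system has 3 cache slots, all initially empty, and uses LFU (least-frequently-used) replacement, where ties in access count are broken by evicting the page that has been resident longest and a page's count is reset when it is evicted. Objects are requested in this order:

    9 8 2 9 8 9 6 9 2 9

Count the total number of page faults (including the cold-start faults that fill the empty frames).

9 -> fault, frames (9)
8 -> fault, frames (9 8)
2 -> fault, frames (9 8 2)
9 -> hit
8 -> hit
9 -> hit
6 -> fault, evict 2, frames (9 8 6)
9 -> hit
2 -> fault, evict 6, frames (9 8 2)
9 -> hit
Page faults: 5.

5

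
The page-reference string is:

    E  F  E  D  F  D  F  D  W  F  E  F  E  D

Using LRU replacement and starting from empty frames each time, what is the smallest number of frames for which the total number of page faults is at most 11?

2

f=1: 14 faults
f=2: 8 faults
f=3: 6 faults
f=4: 4 faults
Smallest f with faults ≤ 11 is 2.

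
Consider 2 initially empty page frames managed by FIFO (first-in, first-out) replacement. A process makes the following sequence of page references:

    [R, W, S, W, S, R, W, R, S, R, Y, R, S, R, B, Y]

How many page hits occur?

4

R → fault, frames (R)
W → fault, frames (R W)
S → fault, evict R, frames (W S)
W → hit
S → hit
R → fault, evict W, frames (S R)
W → fault, evict S, frames (R W)
R → hit
S → fault, evict R, frames (W S)
R → fault, evict W, frames (S R)
Y → fault, evict S, frames (R Y)
R → hit
S → fault, evict R, frames (Y S)
R → fault, evict Y, frames (S R)
B → fault, evict S, frames (R B)
Y → fault, evict R, frames (B Y)
Hits: 4.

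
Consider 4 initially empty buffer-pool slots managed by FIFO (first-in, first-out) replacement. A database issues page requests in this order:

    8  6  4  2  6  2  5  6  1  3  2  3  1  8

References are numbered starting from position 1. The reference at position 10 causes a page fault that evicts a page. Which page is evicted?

pos 1: 8: miss, frames (8)
pos 2: 6: miss, frames (8 6)
pos 3: 4: miss, frames (8 6 4)
pos 4: 2: miss, frames (8 6 4 2)
pos 5: 6: hit
pos 6: 2: hit
pos 7: 5: miss, evict 8, frames (6 4 2 5)
pos 8: 6: hit
pos 9: 1: miss, evict 6, frames (4 2 5 1)
pos 10: 3: miss, evict 4, frames (2 5 1 3)
At position 10, page 4 is evicted.

4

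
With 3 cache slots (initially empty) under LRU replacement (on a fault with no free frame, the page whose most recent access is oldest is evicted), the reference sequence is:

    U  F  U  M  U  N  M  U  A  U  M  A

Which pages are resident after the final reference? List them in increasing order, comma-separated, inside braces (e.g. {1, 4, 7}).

U -> fault, frames (U)
F -> fault, frames (U F)
U -> hit
M -> fault, frames (F U M)
U -> hit
N -> fault, evict F, frames (M U N)
M -> hit
U -> hit
A -> fault, evict N, frames (M U A)
U -> hit
M -> hit
A -> hit

{A, M, U}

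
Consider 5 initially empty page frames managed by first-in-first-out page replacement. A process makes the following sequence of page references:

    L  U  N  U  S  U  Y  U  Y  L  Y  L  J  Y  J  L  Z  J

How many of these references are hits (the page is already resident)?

L: fault, frames {L}
U: fault, frames {L,U}
N: fault, frames {L,U,N}
U: hit
S: fault, frames {L,U,N,S}
U: hit
Y: fault, frames {L,U,N,S,Y}
U: hit
Y: hit
L: hit
Y: hit
L: hit
J: fault, evict L, frames {U,N,S,Y,J}
Y: hit
J: hit
L: fault, evict U, frames {N,S,Y,J,L}
Z: fault, evict N, frames {S,Y,J,L,Z}
J: hit
Hits: 10.

10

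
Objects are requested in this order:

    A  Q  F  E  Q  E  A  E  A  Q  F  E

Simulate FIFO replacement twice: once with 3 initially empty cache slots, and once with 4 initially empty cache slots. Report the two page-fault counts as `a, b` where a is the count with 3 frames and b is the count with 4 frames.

8, 4

3 frames: F F F F . . F . . F F F → 8 faults.
4 frames: F F F F . . . . . . . . → 4 faults.
4 < 8: adding a frame reduced faults, as is typical.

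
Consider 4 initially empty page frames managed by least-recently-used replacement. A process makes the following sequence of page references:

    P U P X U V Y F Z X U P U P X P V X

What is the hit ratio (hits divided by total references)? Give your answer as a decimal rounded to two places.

0.39

P: miss, frames [P]
U: miss, frames [P, U]
P: hit
X: miss, frames [U, P, X]
U: hit
V: miss, frames [P, X, U, V]
Y: miss, evict P, frames [X, U, V, Y]
F: miss, evict X, frames [U, V, Y, F]
Z: miss, evict U, frames [V, Y, F, Z]
X: miss, evict V, frames [Y, F, Z, X]
U: miss, evict Y, frames [F, Z, X, U]
P: miss, evict F, frames [Z, X, U, P]
U: hit
P: hit
X: hit
P: hit
V: miss, evict Z, frames [U, X, P, V]
X: hit
Hits: 7 of 18 references → 7/18 = 0.3889.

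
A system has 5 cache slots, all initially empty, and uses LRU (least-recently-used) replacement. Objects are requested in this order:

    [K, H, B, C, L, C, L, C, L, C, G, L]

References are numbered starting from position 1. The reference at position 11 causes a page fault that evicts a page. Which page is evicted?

K

pos 1: K: fault, frames [K]
pos 2: H: fault, frames [K, H]
pos 3: B: fault, frames [K, H, B]
pos 4: C: fault, frames [K, H, B, C]
pos 5: L: fault, frames [K, H, B, C, L]
pos 6: C: hit
pos 7: L: hit
pos 8: C: hit
pos 9: L: hit
pos 10: C: hit
pos 11: G: fault, evict K, frames [H, B, L, C, G]
At position 11, page K is evicted.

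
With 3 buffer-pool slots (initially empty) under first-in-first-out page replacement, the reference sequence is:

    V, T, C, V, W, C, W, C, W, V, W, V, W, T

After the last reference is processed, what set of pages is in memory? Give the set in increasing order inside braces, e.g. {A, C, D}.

V -> fault, frames [V]
T -> fault, frames [V, T]
C -> fault, frames [V, T, C]
V -> hit
W -> fault, evict V, frames [T, C, W]
C -> hit
W -> hit
C -> hit
W -> hit
V -> fault, evict T, frames [C, W, V]
W -> hit
V -> hit
W -> hit
T -> fault, evict C, frames [W, V, T]

{T, V, W}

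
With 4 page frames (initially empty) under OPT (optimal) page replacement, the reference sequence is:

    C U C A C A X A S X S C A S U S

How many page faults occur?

6

C → miss, frames {C}
U → miss, frames {C,U}
C → hit
A → miss, frames {C,U,A}
C → hit
A → hit
X → miss, frames {C,U,A,X}
A → hit
S → miss, evict U, frames {C,A,X,S}
X → hit
S → hit
C → hit
A → hit
S → hit
U → miss, evict X, frames {C,A,S,U}
S → hit
Page faults: 6.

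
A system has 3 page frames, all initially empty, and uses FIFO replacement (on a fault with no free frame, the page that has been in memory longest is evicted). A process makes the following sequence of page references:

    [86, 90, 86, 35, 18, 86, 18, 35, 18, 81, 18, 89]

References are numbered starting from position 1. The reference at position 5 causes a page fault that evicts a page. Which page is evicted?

pos 1: 86: miss, frames [86]
pos 2: 90: miss, frames [86, 90]
pos 3: 86: hit
pos 4: 35: miss, frames [86, 90, 35]
pos 5: 18: miss, evict 86, frames [90, 35, 18]
At position 5, page 86 is evicted.

86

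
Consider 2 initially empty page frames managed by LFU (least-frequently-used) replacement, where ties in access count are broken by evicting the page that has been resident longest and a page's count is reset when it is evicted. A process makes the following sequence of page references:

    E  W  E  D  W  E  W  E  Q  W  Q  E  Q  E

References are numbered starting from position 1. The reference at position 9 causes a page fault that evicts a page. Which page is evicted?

W

pos 1: E -> miss, frames (E)
pos 2: W -> miss, frames (E W)
pos 3: E -> hit
pos 4: D -> miss, evict W, frames (E D)
pos 5: W -> miss, evict D, frames (E W)
pos 6: E -> hit
pos 7: W -> hit
pos 8: E -> hit
pos 9: Q -> miss, evict W, frames (E Q)
At position 9, page W is evicted.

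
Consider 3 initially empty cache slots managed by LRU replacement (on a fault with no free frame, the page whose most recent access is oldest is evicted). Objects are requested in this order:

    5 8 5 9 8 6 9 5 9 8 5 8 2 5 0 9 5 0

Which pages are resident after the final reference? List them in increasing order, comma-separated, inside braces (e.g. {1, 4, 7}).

{0, 5, 9}

5: fault, frames {5}
8: fault, frames {5,8}
5: hit
9: fault, frames {8,5,9}
8: hit
6: fault, evict 5, frames {9,8,6}
9: hit
5: fault, evict 8, frames {6,9,5}
9: hit
8: fault, evict 6, frames {5,9,8}
5: hit
8: hit
2: fault, evict 9, frames {5,8,2}
5: hit
0: fault, evict 8, frames {2,5,0}
9: fault, evict 2, frames {5,0,9}
5: hit
0: hit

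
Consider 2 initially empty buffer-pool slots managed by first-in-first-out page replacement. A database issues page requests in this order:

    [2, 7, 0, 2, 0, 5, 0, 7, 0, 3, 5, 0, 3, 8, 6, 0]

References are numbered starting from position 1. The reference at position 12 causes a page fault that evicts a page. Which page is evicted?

3

pos 1: 2 -> fault, frames {2}
pos 2: 7 -> fault, frames {2,7}
pos 3: 0 -> fault, evict 2, frames {7,0}
pos 4: 2 -> fault, evict 7, frames {0,2}
pos 5: 0 -> hit
pos 6: 5 -> fault, evict 0, frames {2,5}
pos 7: 0 -> fault, evict 2, frames {5,0}
pos 8: 7 -> fault, evict 5, frames {0,7}
pos 9: 0 -> hit
pos 10: 3 -> fault, evict 0, frames {7,3}
pos 11: 5 -> fault, evict 7, frames {3,5}
pos 12: 0 -> fault, evict 3, frames {5,0}
At position 12, page 3 is evicted.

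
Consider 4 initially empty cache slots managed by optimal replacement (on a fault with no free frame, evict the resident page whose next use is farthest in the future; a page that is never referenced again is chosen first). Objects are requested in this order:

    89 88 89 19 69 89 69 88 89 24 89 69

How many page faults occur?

89 -> miss, frames [89]
88 -> miss, frames [89, 88]
89 -> hit
19 -> miss, frames [89, 88, 19]
69 -> miss, frames [89, 88, 19, 69]
89 -> hit
69 -> hit
88 -> hit
89 -> hit
24 -> miss, evict 19, frames [89, 88, 69, 24]
89 -> hit
69 -> hit
Page faults: 5.

5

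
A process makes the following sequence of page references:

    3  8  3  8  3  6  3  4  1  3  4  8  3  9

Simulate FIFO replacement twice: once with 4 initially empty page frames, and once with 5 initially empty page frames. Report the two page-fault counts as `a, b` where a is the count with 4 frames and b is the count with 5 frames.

4 frames: F F . . . F . F F F . F . F → 8 faults.
5 frames: F F . . . F . F F . . . . F → 6 faults.
6 < 8: adding a frame reduced faults, as is typical.

8, 6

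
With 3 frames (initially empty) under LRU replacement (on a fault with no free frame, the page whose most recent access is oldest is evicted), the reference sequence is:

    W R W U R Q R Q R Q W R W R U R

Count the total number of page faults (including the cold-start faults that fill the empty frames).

6

W -> miss, frames {W}
R -> miss, frames {W,R}
W -> hit
U -> miss, frames {R,W,U}
R -> hit
Q -> miss, evict W, frames {U,R,Q}
R -> hit
Q -> hit
R -> hit
Q -> hit
W -> miss, evict U, frames {R,Q,W}
R -> hit
W -> hit
R -> hit
U -> miss, evict Q, frames {W,R,U}
R -> hit
Page faults: 6.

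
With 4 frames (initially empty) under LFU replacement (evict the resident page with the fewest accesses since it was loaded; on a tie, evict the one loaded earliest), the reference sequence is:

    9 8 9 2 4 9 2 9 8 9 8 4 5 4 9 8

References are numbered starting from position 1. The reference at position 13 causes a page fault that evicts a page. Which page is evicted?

pos 1: 9: fault, frames [9]
pos 2: 8: fault, frames [9, 8]
pos 3: 9: hit
pos 4: 2: fault, frames [9, 8, 2]
pos 5: 4: fault, frames [9, 8, 2, 4]
pos 6: 9: hit
pos 7: 2: hit
pos 8: 9: hit
pos 9: 8: hit
pos 10: 9: hit
pos 11: 8: hit
pos 12: 4: hit
pos 13: 5: fault, evict 2, frames [9, 8, 4, 5]
At position 13, page 2 is evicted.

2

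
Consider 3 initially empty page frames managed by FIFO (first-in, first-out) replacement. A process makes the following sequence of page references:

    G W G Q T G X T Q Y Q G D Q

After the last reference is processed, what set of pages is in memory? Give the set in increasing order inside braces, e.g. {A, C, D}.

G → fault, frames {G}
W → fault, frames {G,W}
G → hit
Q → fault, frames {G,W,Q}
T → fault, evict G, frames {W,Q,T}
G → fault, evict W, frames {Q,T,G}
X → fault, evict Q, frames {T,G,X}
T → hit
Q → fault, evict T, frames {G,X,Q}
Y → fault, evict G, frames {X,Q,Y}
Q → hit
G → fault, evict X, frames {Q,Y,G}
D → fault, evict Q, frames {Y,G,D}
Q → fault, evict Y, frames {G,D,Q}

{D, G, Q}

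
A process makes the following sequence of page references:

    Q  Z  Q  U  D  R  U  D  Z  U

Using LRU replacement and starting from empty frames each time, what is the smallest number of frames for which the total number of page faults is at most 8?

f=1: 10 faults
f=2: 9 faults
f=3: 6 faults
f=4: 6 faults
f=5: 5 faults
Smallest f with faults ≤ 8 is 3.

3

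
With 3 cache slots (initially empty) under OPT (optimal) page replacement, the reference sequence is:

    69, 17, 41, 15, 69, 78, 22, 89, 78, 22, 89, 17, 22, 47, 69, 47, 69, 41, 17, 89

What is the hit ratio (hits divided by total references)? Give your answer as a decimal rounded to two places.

0.40

69 → fault, frames (69)
17 → fault, frames (69 17)
41 → fault, frames (69 17 41)
15 → fault, evict 41, frames (69 17 15)
69 → hit
78 → fault, evict 15, frames (69 17 78)
22 → fault, evict 69, frames (17 78 22)
89 → fault, evict 17, frames (78 22 89)
78 → hit
22 → hit
89 → hit
17 → fault, evict 78, frames (22 89 17)
22 → hit
47 → fault, evict 22, frames (89 17 47)
69 → fault, evict 89, frames (17 47 69)
47 → hit
69 → hit
41 → fault, evict 69, frames (17 47 41)
17 → hit
89 → fault, evict 41, frames (17 47 89)
Hits: 8 of 20 references → 8/20 = 0.4000.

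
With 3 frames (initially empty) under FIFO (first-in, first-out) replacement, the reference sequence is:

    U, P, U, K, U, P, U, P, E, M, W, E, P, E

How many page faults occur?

8

U: fault, frames (U)
P: fault, frames (U P)
U: hit
K: fault, frames (U P K)
U: hit
P: hit
U: hit
P: hit
E: fault, evict U, frames (P K E)
M: fault, evict P, frames (K E M)
W: fault, evict K, frames (E M W)
E: hit
P: fault, evict E, frames (M W P)
E: fault, evict M, frames (W P E)
Page faults: 8.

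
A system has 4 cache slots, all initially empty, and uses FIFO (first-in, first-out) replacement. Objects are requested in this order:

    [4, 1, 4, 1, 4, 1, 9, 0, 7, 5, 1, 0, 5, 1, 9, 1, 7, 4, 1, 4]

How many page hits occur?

11

4 → miss, frames [4]
1 → miss, frames [4, 1]
4 → hit
1 → hit
4 → hit
1 → hit
9 → miss, frames [4, 1, 9]
0 → miss, frames [4, 1, 9, 0]
7 → miss, evict 4, frames [1, 9, 0, 7]
5 → miss, evict 1, frames [9, 0, 7, 5]
1 → miss, evict 9, frames [0, 7, 5, 1]
0 → hit
5 → hit
1 → hit
9 → miss, evict 0, frames [7, 5, 1, 9]
1 → hit
7 → hit
4 → miss, evict 7, frames [5, 1, 9, 4]
1 → hit
4 → hit
Hits: 11.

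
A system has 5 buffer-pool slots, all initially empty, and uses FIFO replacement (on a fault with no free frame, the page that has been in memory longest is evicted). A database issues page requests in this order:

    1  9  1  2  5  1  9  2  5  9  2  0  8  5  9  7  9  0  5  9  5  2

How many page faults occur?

1: miss, frames {1}
9: miss, frames {1,9}
1: hit
2: miss, frames {1,9,2}
5: miss, frames {1,9,2,5}
1: hit
9: hit
2: hit
5: hit
9: hit
2: hit
0: miss, frames {1,9,2,5,0}
8: miss, evict 1, frames {9,2,5,0,8}
5: hit
9: hit
7: miss, evict 9, frames {2,5,0,8,7}
9: miss, evict 2, frames {5,0,8,7,9}
0: hit
5: hit
9: hit
5: hit
2: miss, evict 5, frames {0,8,7,9,2}
Page faults: 9.

9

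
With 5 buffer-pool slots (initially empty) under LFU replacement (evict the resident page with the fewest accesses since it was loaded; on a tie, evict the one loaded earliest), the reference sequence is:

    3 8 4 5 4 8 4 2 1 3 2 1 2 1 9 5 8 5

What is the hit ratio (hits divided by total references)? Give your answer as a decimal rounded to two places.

0.50

3: miss, frames (3)
8: miss, frames (3 8)
4: miss, frames (3 8 4)
5: miss, frames (3 8 4 5)
4: hit
8: hit
4: hit
2: miss, frames (3 8 4 5 2)
1: miss, evict 3, frames (8 4 5 2 1)
3: miss, evict 5, frames (8 4 2 1 3)
2: hit
1: hit
2: hit
1: hit
9: miss, evict 3, frames (8 4 2 1 9)
5: miss, evict 9, frames (8 4 2 1 5)
8: hit
5: hit
Hits: 9 of 18 references → 9/18 = 0.5000.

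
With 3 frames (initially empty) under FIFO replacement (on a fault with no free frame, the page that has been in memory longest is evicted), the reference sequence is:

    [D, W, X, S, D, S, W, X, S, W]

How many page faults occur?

D -> miss, frames [D]
W -> miss, frames [D, W]
X -> miss, frames [D, W, X]
S -> miss, evict D, frames [W, X, S]
D -> miss, evict W, frames [X, S, D]
S -> hit
W -> miss, evict X, frames [S, D, W]
X -> miss, evict S, frames [D, W, X]
S -> miss, evict D, frames [W, X, S]
W -> hit
Page faults: 8.

8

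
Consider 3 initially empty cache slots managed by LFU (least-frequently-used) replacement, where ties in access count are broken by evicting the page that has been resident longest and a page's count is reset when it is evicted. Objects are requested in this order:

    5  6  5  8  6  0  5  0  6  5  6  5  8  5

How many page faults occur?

5 → fault, frames (5)
6 → fault, frames (5 6)
5 → hit
8 → fault, frames (5 6 8)
6 → hit
0 → fault, evict 8, frames (5 6 0)
5 → hit
0 → hit
6 → hit
5 → hit
6 → hit
5 → hit
8 → fault, evict 0, frames (5 6 8)
5 → hit
Page faults: 5.

5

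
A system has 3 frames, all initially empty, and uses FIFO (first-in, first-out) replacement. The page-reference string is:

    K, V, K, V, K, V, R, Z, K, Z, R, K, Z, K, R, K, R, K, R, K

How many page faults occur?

K → miss, frames [K]
V → miss, frames [K, V]
K → hit
V → hit
K → hit
V → hit
R → miss, frames [K, V, R]
Z → miss, evict K, frames [V, R, Z]
K → miss, evict V, frames [R, Z, K]
Z → hit
R → hit
K → hit
Z → hit
K → hit
R → hit
K → hit
R → hit
K → hit
R → hit
K → hit
Page faults: 5.

5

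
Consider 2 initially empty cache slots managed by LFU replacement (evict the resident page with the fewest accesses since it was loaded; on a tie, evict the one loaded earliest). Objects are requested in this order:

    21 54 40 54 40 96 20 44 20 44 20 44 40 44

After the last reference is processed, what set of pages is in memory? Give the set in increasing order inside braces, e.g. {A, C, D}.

21 → fault, frames (21)
54 → fault, frames (21 54)
40 → fault, evict 21, frames (54 40)
54 → hit
40 → hit
96 → fault, evict 54, frames (40 96)
20 → fault, evict 96, frames (40 20)
44 → fault, evict 20, frames (40 44)
20 → fault, evict 44, frames (40 20)
44 → fault, evict 20, frames (40 44)
20 → fault, evict 44, frames (40 20)
44 → fault, evict 20, frames (40 44)
40 → hit
44 → hit

{40, 44}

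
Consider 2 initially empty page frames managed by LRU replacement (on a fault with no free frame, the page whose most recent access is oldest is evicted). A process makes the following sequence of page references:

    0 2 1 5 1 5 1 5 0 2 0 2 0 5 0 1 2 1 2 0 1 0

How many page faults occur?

11

0 -> miss, frames [0]
2 -> miss, frames [0, 2]
1 -> miss, evict 0, frames [2, 1]
5 -> miss, evict 2, frames [1, 5]
1 -> hit
5 -> hit
1 -> hit
5 -> hit
0 -> miss, evict 1, frames [5, 0]
2 -> miss, evict 5, frames [0, 2]
0 -> hit
2 -> hit
0 -> hit
5 -> miss, evict 2, frames [0, 5]
0 -> hit
1 -> miss, evict 5, frames [0, 1]
2 -> miss, evict 0, frames [1, 2]
1 -> hit
2 -> hit
0 -> miss, evict 1, frames [2, 0]
1 -> miss, evict 2, frames [0, 1]
0 -> hit
Page faults: 11.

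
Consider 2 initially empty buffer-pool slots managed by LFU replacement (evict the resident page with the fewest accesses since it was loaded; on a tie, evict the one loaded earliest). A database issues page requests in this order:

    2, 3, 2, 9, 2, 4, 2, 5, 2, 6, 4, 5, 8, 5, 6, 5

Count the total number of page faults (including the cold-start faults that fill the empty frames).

2: miss, frames (2)
3: miss, frames (2 3)
2: hit
9: miss, evict 3, frames (2 9)
2: hit
4: miss, evict 9, frames (2 4)
2: hit
5: miss, evict 4, frames (2 5)
2: hit
6: miss, evict 5, frames (2 6)
4: miss, evict 6, frames (2 4)
5: miss, evict 4, frames (2 5)
8: miss, evict 5, frames (2 8)
5: miss, evict 8, frames (2 5)
6: miss, evict 5, frames (2 6)
5: miss, evict 6, frames (2 5)
Page faults: 12.

12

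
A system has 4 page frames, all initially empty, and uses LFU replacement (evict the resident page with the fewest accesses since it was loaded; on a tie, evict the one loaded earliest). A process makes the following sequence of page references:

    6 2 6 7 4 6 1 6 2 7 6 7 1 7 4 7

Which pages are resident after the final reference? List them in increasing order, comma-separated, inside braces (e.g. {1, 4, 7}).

6 → fault, frames {6}
2 → fault, frames {6,2}
6 → hit
7 → fault, frames {6,2,7}
4 → fault, frames {6,2,7,4}
6 → hit
1 → fault, evict 2, frames {6,7,4,1}
6 → hit
2 → fault, evict 7, frames {6,4,1,2}
7 → fault, evict 4, frames {6,1,2,7}
6 → hit
7 → hit
1 → hit
7 → hit
4 → fault, evict 2, frames {6,1,7,4}
7 → hit

{1, 4, 6, 7}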